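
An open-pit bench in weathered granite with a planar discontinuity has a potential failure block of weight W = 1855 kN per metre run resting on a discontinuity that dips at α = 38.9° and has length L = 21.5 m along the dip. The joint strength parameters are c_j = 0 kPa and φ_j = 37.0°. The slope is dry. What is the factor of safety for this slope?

FS = 0.93

Resolving the block weight along and normal to the plane and applying the Mohr–Coulomb strength on the joint:
N' = W cosα = 1855·cos38.9° = 1443.6 kN/m
Driving force T = W sinα = 1855·sin38.9° = 1164.9 kN/m
Resisting force R = c_j·L + N'·tanφ_j = 0·21.5 + 1443.6·tan37.0° = 0.0 + 1087.9 = 1087.9 kN/m
FS = R / T = 1087.9 / 1164.9 = 0.934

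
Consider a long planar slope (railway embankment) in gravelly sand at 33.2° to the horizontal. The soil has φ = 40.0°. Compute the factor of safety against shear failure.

FS = 1.28

For a dry cohesionless infinite slope the factor of safety is FS = tanφ / tanβ.
FS = tan40.0° / tan33.2° = 0.8391 / 0.6544 = 1.282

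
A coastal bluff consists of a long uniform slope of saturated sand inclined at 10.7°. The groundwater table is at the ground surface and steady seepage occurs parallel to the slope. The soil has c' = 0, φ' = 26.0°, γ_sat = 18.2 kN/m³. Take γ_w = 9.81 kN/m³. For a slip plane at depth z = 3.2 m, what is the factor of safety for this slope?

With seepage parallel to the slope and the water table at the surface, the effective normal stress on the slip plane uses the buoyant unit weight γ' = γ_sat − γ_w while the driving shear stress uses γ_sat:
FS = [c' + γ' z cos²β tanφ'] / [γ_sat z sinβ cosβ]
(For c' = 0 this reduces to FS = (γ'/γ_sat)·tanφ'/tanβ.)
γ' = 18.2 − 9.81 = 8.39 kN/m³
Numerator = 0.0 + 8.39·3.2·cos²10.7°·tan26.0° = 0.0 + 8.39·3.2·0.9655·0.4877 = 12.643 kPa
Denominator = 18.2·3.2·sin10.7°·cos10.7° = 18.2·3.2·0.1857·0.9826 = 10.625 kPa
FS = 12.643 / 10.625 = 1.190

FS = 1.19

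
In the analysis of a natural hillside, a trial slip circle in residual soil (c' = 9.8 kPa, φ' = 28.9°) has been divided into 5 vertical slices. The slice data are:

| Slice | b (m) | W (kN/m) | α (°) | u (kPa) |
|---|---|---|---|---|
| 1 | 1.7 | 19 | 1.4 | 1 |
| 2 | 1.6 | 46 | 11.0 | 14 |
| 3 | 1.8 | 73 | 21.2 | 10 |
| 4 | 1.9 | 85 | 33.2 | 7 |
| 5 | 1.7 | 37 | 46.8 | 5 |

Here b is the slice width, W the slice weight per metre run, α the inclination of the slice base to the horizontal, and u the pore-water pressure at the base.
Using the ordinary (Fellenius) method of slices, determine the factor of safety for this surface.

Ordinary method of slices: FS = Σ[c'·Δl_i + (W_i cosα_i − u_i·Δl_i)·tanφ'] / Σ W_i sinα_i, with Δl_i = b_i / cosα_i.
Slice 1: Δl = 1.7/cos1.4° = 1.701 m; N'_1 = 19·cos1.4° − 1·1.701 = 17.3; c'Δl = 16.66; W sinα = 0.5
Slice 2: Δl = 1.6/cos11.0° = 1.630 m; N'_2 = 46·cos11.0° − 14·1.630 = 22.3; c'Δl = 15.97; W sinα = 8.8
Slice 3: Δl = 1.8/cos21.2° = 1.931 m; N'_3 = 73·cos21.2° − 10·1.931 = 48.8; c'Δl = 18.92; W sinα = 26.4
Slice 4: Δl = 1.9/cos33.2° = 2.271 m; N'_4 = 85·cos33.2° − 7·2.271 = 55.2; c'Δl = 22.25; W sinα = 46.5
Slice 5: Δl = 1.7/cos46.8° = 2.483 m; N'_5 = 37·cos46.8° − 5·2.483 = 12.9; c'Δl = 24.34; W sinα = 27.0
Σc'Δl = 98.1 kN/m; ΣN' = 156.5 kN/m; ΣW sinα = 109.2 kN/m
Resisting = 98.1 + 156.5·tan28.9° = 98.1 + 86.4 = 184.6 kN/m
FS = 184.6 / 109.2 = 1.691

FS = 1.69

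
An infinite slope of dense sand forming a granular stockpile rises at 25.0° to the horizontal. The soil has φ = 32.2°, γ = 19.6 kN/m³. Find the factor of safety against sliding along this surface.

For a dry cohesionless infinite slope the factor of safety is FS = tanφ / tanβ.
FS = tan32.2° / tan25.0° = 0.6297 / 0.4663 = 1.350

FS = 1.35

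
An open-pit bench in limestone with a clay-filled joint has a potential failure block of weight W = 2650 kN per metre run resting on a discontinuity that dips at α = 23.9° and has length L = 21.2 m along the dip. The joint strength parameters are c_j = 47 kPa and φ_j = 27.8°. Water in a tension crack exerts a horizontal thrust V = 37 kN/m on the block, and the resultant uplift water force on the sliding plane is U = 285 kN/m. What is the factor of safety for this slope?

FS = 1.91

Resolving the block weight along and normal to the plane and applying the Mohr–Coulomb strength on the joint:
N' = W cosα − U − V sinα = 2650·cos23.9° − 285 − 37·sin23.9° = 2122.8 kN/m
Driving force T = W sinα + V cosα = 2650·sin23.9° + 37·cos23.9° = 1107.5 kN/m
Resisting force R = c_j·L + N'·tanφ_j = 47·21.2 + 2122.8·tan27.8° = 996.4 + 1119.2 = 2115.6 kN/m
FS = R / T = 2115.6 / 1107.5 = 1.910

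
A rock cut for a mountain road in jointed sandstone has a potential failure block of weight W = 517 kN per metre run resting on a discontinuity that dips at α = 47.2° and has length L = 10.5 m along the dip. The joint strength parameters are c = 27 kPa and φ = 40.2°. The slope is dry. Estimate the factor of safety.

FS = 1.53

Resolving the block weight along and normal to the plane and applying the Mohr–Coulomb strength on the joint:
N' = W cosα = 517·cos47.2° = 351.3 kN/m
Driving force T = W sinα = 517·sin47.2° = 379.3 kN/m
Resisting force R = c·L + N'·tanφ = 27·10.5 + 351.3·tan40.2° = 283.5 + 296.8 = 580.3 kN/m
FS = R / T = 580.3 / 379.3 = 1.530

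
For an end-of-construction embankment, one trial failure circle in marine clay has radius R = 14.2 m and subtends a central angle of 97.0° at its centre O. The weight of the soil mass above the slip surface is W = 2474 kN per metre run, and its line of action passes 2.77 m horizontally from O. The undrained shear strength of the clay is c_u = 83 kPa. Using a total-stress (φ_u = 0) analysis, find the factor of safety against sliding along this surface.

FS = 4.13

Taking moments about the centre O, the resisting moment is provided by the undrained shear strength acting along the arc:
Arc length L_a = R·θ = 14.2·(97.0°·π/180) = 14.2·1.6930 = 24.04 m
M_R = c_u·L_a·R = 83·24.04·14.2 = 28333.7 kN·m/m
M_D = W·d = 2474·2.77 = 6853.0 kN·m/m
FS = M_R / M_D = 28333.7 / 6853.0 = 4.135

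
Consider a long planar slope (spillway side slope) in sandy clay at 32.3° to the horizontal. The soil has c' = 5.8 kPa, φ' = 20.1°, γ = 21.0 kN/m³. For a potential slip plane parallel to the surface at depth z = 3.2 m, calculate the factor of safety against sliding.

For an infinite slope with a slip plane parallel to the surface (no pore pressure): FS = [c' + γz cos²β tanφ'] / [γz sinβ cosβ].
γz = 21.0·3.2 = 67.20 kN/m²
Numerator = 5.8 + 67.20·cos²32.3°·tan20.1° = 5.8 + 67.20·0.7145·0.3659 = 23.370 kPa
Denominator = 67.20·sin32.3°·cos32.3° = 67.20·0.5344·0.8453 = 30.352 kPa
FS = 23.370 / 30.352 = 0.770

FS = 0.77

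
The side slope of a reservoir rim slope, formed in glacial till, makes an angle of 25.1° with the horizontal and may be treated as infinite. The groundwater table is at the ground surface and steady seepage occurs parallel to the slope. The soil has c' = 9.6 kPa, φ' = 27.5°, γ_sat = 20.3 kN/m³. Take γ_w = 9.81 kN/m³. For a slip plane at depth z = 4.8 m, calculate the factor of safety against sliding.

With seepage parallel to the slope and the water table at the surface, the effective normal stress on the slip plane uses the buoyant unit weight γ' = γ_sat − γ_w while the driving shear stress uses γ_sat:
FS = [c' + γ' z cos²β tanφ'] / [γ_sat z sinβ cosβ]
γ' = 20.3 − 9.81 = 10.49 kN/m³
Numerator = 9.6 + 10.49·4.8·cos²25.1°·tan27.5° = 9.6 + 10.49·4.8·0.8201·0.5206 = 31.095 kPa
Denominator = 20.3·4.8·sin25.1°·cos25.1° = 20.3·4.8·0.4242·0.9056 = 37.431 kPa
FS = 31.095 / 37.431 = 0.831

FS = 0.83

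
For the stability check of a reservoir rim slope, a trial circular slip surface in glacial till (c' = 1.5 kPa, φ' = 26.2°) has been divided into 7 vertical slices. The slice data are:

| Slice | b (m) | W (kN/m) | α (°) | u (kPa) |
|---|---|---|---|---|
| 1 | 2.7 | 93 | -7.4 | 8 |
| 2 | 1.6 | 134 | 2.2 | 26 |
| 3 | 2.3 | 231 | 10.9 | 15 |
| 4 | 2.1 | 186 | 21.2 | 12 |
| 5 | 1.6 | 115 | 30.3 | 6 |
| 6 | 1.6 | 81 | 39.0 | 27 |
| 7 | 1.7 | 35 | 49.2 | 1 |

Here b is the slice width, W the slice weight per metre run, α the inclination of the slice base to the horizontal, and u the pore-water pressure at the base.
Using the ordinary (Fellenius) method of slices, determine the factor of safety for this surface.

Ordinary method of slices: FS = Σ[c'·Δl_i + (W_i cosα_i − u_i·Δl_i)·tanφ'] / Σ W_i sinα_i, with Δl_i = b_i / cosα_i.
Slice 1: Δl = 2.7/cos(-7.4°) = 2.723 m; N'_1 = 93·cos(-7.4°) − 8·2.723 = 70.4; c'Δl = 4.08; W sinα = -12.0
Slice 2: Δl = 1.6/cos2.2° = 1.601 m; N'_2 = 134·cos2.2° − 26·1.601 = 92.3; c'Δl = 2.40; W sinα = 5.1
Slice 3: Δl = 2.3/cos10.9° = 2.342 m; N'_3 = 231·cos10.9° − 15·2.342 = 191.7; c'Δl = 3.51; W sinα = 43.7
Slice 4: Δl = 2.1/cos21.2° = 2.252 m; N'_4 = 186·cos21.2° − 12·2.252 = 146.4; c'Δl = 3.38; W sinα = 67.3
Slice 5: Δl = 1.6/cos30.3° = 1.853 m; N'_5 = 115·cos30.3° − 6·1.853 = 88.2; c'Δl = 2.78; W sinα = 58.0
Slice 6: Δl = 1.6/cos39.0° = 2.059 m; N'_6 = 81·cos39.0° − 27·2.059 = 7.4; c'Δl = 3.09; W sinα = 51.0
Slice 7: Δl = 1.7/cos49.2° = 2.602 m; N'_7 = 35·cos49.2° − 1·2.602 = 20.3; c'Δl = 3.90; W sinα = 26.5
Σc'Δl = 23.1 kN/m; ΣN' = 616.6 kN/m; ΣW sinα = 239.6 kN/m
Resisting = 23.1 + 616.6·tan26.2° = 23.1 + 303.4 = 326.6 kN/m
FS = 326.6 / 239.6 = 1.363

FS = 1.36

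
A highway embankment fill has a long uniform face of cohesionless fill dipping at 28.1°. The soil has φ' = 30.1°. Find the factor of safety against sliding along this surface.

For a dry cohesionless infinite slope the factor of safety is FS = tanφ' / tanβ.
FS = tan30.1° / tan28.1° = 0.5797 / 0.5340 = 1.086

FS = 1.09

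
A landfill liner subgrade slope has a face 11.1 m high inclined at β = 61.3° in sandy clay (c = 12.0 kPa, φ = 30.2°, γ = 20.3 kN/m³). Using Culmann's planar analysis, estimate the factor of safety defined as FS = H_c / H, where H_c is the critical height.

H_c = (4c/γ) · sinβ cosφ / [1 − cos(β − φ)]
    = (4·12.0/20.3) · sin61.3°·cos30.2° / [1 − cos31.1°]
    = 2.365 · 0.7581 / 0.1437 = 12.47 m
FS = H_c / H = 12.47 / 11.1 = 1.124

FS = 1.12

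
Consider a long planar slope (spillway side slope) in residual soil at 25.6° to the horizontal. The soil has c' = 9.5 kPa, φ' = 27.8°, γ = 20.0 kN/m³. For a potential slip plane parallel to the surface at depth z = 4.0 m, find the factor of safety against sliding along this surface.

For an infinite slope with a slip plane parallel to the surface (no pore pressure): FS = [c' + γz cos²β tanφ'] / [γz sinβ cosβ].
γz = 20.0·4.0 = 80.00 kN/m²
Numerator = 9.5 + 80.00·cos²25.6°·tan27.8° = 9.5 + 80.00·0.8133·0.5272 = 43.804 kPa
Denominator = 80.00·sin25.6°·cos25.6° = 80.00·0.4321·0.9018 = 31.174 kPa
FS = 43.804 / 31.174 = 1.405

FS = 1.41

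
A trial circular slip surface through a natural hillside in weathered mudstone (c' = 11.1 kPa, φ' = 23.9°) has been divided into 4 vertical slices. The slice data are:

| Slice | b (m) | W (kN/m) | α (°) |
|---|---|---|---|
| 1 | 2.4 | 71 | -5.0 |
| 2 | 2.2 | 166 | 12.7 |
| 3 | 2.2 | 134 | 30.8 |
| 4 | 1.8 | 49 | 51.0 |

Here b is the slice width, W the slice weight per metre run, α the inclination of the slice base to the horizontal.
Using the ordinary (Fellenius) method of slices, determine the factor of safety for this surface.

FS = 2.04

Ordinary method of slices: FS = Σ[c'·Δl_i + (W_i cosα_i)·tanφ'] / Σ W_i sinα_i, with Δl_i = b_i / cosα_i.
Slice 1: Δl = 2.4/cos(-5.0°) = 2.409 m; N'_1 = 71·cos(-5.0°) = 70.7; c'Δl = 26.74; W sinα = -6.2
Slice 2: Δl = 2.2/cos12.7° = 2.255 m; N'_2 = 166·cos12.7° = 161.9; c'Δl = 25.03; W sinα = 36.5
Slice 3: Δl = 2.2/cos30.8° = 2.561 m; N'_3 = 134·cos30.8° = 115.1; c'Δl = 28.43; W sinα = 68.6
Slice 4: Δl = 1.8/cos51.0° = 2.860 m; N'_4 = 49·cos51.0° = 30.8; c'Δl = 31.75; W sinα = 38.1
Σc'Δl = 112.0 kN/m; ΣN' = 378.6 kN/m; ΣW sinα = 137.0 kN/m
Resisting = 112.0 + 378.6·tan23.9° = 112.0 + 167.8 = 279.7 kN/m
FS = 279.7 / 137.0 = 2.042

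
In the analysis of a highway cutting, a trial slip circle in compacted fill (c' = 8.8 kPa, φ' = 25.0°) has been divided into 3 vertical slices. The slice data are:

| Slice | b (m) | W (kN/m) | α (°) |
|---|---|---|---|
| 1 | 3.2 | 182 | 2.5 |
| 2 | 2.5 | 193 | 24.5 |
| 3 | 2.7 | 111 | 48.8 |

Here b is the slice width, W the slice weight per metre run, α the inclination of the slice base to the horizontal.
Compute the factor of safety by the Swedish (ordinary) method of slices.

Ordinary method of slices: FS = Σ[c'·Δl_i + (W_i cosα_i)·tanφ'] / Σ W_i sinα_i, with Δl_i = b_i / cosα_i.
Slice 1: Δl = 3.2/cos2.5° = 3.203 m; N'_1 = 182·cos2.5° = 181.8; c'Δl = 28.19; W sinα = 7.9
Slice 2: Δl = 2.5/cos24.5° = 2.747 m; N'_2 = 193·cos24.5° = 175.6; c'Δl = 24.18; W sinα = 80.0
Slice 3: Δl = 2.7/cos48.8° = 4.099 m; N'_3 = 111·cos48.8° = 73.1; c'Δl = 36.07; W sinα = 83.5
Σc'Δl = 88.4 kN/m; ΣN' = 430.6 kN/m; ΣW sinα = 171.5 kN/m
Resisting = 88.4 + 430.6·tan25.0° = 88.4 + 200.8 = 289.2 kN/m
FS = 289.2 / 171.5 = 1.686

FS = 1.69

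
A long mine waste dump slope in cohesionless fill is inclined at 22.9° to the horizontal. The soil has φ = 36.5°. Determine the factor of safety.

FS = 1.75

For a dry cohesionless infinite slope the factor of safety is FS = tanφ / tanβ.
FS = tan36.5° / tan22.9° = 0.7400 / 0.4224 = 1.752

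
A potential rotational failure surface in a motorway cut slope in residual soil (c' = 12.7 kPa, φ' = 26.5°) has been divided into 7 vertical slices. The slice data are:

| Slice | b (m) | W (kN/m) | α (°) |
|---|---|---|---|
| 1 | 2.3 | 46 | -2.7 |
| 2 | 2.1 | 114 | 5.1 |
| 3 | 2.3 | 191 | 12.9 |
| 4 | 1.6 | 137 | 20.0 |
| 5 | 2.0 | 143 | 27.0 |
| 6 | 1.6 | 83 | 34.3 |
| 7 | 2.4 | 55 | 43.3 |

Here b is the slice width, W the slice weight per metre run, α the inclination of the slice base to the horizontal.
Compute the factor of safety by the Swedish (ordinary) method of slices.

FS = 2.26

Ordinary method of slices: FS = Σ[c'·Δl_i + (W_i cosα_i)·tanφ'] / Σ W_i sinα_i, with Δl_i = b_i / cosα_i.
Slice 1: Δl = 2.3/cos(-2.7°) = 2.303 m; N'_1 = 46·cos(-2.7°) = 45.9; c'Δl = 29.24; W sinα = -2.2
Slice 2: Δl = 2.1/cos5.1° = 2.108 m; N'_2 = 114·cos5.1° = 113.5; c'Δl = 26.78; W sinα = 10.1
Slice 3: Δl = 2.3/cos12.9° = 2.360 m; N'_3 = 191·cos12.9° = 186.2; c'Δl = 29.97; W sinα = 42.6
Slice 4: Δl = 1.6/cos20.0° = 1.703 m; N'_4 = 137·cos20.0° = 128.7; c'Δl = 21.62; W sinα = 46.9
Slice 5: Δl = 2.0/cos27.0° = 2.245 m; N'_5 = 143·cos27.0° = 127.4; c'Δl = 28.51; W sinα = 64.9
Slice 6: Δl = 1.6/cos34.3° = 1.937 m; N'_6 = 83·cos34.3° = 68.6; c'Δl = 24.60; W sinα = 46.8
Slice 7: Δl = 2.4/cos43.3° = 3.298 m; N'_7 = 55·cos43.3° = 40.0; c'Δl = 41.88; W sinα = 37.7
Σc'Δl = 202.6 kN/m; ΣN' = 710.4 kN/m; ΣW sinα = 246.9 kN/m
Resisting = 202.6 + 710.4·tan26.5° = 202.6 + 354.2 = 556.8 kN/m
FS = 556.8 / 246.9 = 2.255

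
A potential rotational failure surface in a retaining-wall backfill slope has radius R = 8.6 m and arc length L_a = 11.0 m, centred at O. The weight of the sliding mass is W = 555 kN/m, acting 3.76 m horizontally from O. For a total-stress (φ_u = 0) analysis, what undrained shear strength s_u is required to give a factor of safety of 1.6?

s_u = 35.3 kPa

FS = s_u·L_a·R / (W·d), so s_u = FS·W·d / (L_a·R).
s_u = 1.6·555·3.76 / (11.00·8.6) = 3338.9 / 94.60 = 35.29 kPa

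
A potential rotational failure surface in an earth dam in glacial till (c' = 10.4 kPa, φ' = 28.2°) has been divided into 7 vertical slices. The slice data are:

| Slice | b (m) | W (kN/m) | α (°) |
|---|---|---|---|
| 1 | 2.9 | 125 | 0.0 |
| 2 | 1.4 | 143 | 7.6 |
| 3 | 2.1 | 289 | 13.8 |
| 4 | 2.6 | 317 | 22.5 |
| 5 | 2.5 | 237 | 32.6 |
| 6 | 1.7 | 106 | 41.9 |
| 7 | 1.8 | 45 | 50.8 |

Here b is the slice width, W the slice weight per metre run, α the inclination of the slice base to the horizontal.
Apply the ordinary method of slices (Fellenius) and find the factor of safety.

FS = 1.80

Ordinary method of slices: FS = Σ[c'·Δl_i + (W_i cosα_i)·tanφ'] / Σ W_i sinα_i, with Δl_i = b_i / cosα_i.
Slice 1: Δl = 2.9/cos0.0° = 2.900 m; N'_1 = 125·cos0.0° = 125.0; c'Δl = 30.16; W sinα = 0.0
Slice 2: Δl = 1.4/cos7.6° = 1.412 m; N'_2 = 143·cos7.6° = 141.7; c'Δl = 14.69; W sinα = 18.9
Slice 3: Δl = 2.1/cos13.8° = 2.162 m; N'_3 = 289·cos13.8° = 280.7; c'Δl = 22.49; W sinα = 68.9
Slice 4: Δl = 2.6/cos22.5° = 2.814 m; N'_4 = 317·cos22.5° = 292.9; c'Δl = 29.27; W sinα = 121.3
Slice 5: Δl = 2.5/cos32.6° = 2.968 m; N'_5 = 237·cos32.6° = 199.7; c'Δl = 30.86; W sinα = 127.7
Slice 6: Δl = 1.7/cos41.9° = 2.284 m; N'_6 = 106·cos41.9° = 78.9; c'Δl = 23.75; W sinα = 70.8
Slice 7: Δl = 1.8/cos50.8° = 2.848 m; N'_7 = 45·cos50.8° = 28.4; c'Δl = 29.62; W sinα = 34.9
Σc'Δl = 180.8 kN/m; ΣN' = 1147.3 kN/m; ΣW sinα = 442.5 kN/m
Resisting = 180.8 + 1147.3·tan28.2° = 180.8 + 615.2 = 796.0 kN/m
FS = 796.0 / 442.5 = 1.799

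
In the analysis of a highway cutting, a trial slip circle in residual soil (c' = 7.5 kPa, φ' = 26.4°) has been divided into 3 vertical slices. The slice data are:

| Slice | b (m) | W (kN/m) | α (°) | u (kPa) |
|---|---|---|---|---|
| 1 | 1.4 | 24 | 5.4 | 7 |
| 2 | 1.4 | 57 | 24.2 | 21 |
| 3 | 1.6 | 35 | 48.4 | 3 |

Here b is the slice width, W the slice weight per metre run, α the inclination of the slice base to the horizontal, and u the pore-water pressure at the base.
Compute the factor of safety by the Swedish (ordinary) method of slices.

Ordinary method of slices: FS = Σ[c'·Δl_i + (W_i cosα_i − u_i·Δl_i)·tanφ'] / Σ W_i sinα_i, with Δl_i = b_i / cosα_i.
Slice 1: Δl = 1.4/cos5.4° = 1.406 m; N'_1 = 24·cos5.4° − 7·1.406 = 14.0; c'Δl = 10.55; W sinα = 2.3
Slice 2: Δl = 1.4/cos24.2° = 1.535 m; N'_2 = 57·cos24.2° − 21·1.535 = 19.8; c'Δl = 11.51; W sinα = 23.4
Slice 3: Δl = 1.6/cos48.4° = 2.410 m; N'_3 = 35·cos48.4° − 3·2.410 = 16.0; c'Δl = 18.07; W sinα = 26.2
Σc'Δl = 40.1 kN/m; ΣN' = 49.8 kN/m; ΣW sinα = 51.8 kN/m
Resisting = 40.1 + 49.8·tan26.4° = 40.1 + 24.7 = 64.9 kN/m
FS = 64.9 / 51.8 = 1.252

FS = 1.25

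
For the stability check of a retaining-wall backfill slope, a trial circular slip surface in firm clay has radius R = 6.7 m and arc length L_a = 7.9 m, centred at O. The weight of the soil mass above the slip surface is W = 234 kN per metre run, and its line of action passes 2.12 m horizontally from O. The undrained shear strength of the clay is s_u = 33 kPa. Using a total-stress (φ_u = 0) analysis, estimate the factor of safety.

FS = 3.52

Taking moments about the centre O, the resisting moment is provided by the undrained shear strength acting along the arc:
M_R = s_u·L_a·R = 33·7.90·6.7 = 1746.7 kN·m/m
M_D = W·d = 234·2.12 = 496.1 kN·m/m
FS = M_R / M_D = 1746.7 / 496.1 = 3.521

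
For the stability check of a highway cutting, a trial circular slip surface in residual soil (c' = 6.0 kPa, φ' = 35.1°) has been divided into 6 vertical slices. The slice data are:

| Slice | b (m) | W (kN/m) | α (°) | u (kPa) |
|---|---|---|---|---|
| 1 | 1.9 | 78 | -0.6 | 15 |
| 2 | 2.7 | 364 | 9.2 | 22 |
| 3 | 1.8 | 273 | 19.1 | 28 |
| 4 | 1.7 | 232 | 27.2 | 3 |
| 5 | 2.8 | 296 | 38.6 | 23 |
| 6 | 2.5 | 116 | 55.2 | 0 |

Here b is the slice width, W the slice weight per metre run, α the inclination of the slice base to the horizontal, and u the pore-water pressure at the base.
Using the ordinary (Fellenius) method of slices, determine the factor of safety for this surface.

Ordinary method of slices: FS = Σ[c'·Δl_i + (W_i cosα_i − u_i·Δl_i)·tanφ'] / Σ W_i sinα_i, with Δl_i = b_i / cosα_i.
Slice 1: Δl = 1.9/cos(-0.6°) = 1.900 m; N'_1 = 78·cos(-0.6°) − 15·1.900 = 49.5; c'Δl = 11.40; W sinα = -0.8
Slice 2: Δl = 2.7/cos9.2° = 2.735 m; N'_2 = 364·cos9.2° − 22·2.735 = 299.1; c'Δl = 16.41; W sinα = 58.2
Slice 3: Δl = 1.8/cos19.1° = 1.905 m; N'_3 = 273·cos19.1° − 28·1.905 = 204.6; c'Δl = 11.43; W sinα = 89.3
Slice 4: Δl = 1.7/cos27.2° = 1.911 m; N'_4 = 232·cos27.2° − 3·1.911 = 200.6; c'Δl = 11.47; W sinα = 106.0
Slice 5: Δl = 2.8/cos38.6° = 3.583 m; N'_5 = 296·cos38.6° − 23·3.583 = 148.9; c'Δl = 21.50; W sinα = 184.7
Slice 6: Δl = 2.5/cos55.2° = 4.380 m; N'_6 = 116·cos55.2° − 0·4.380 = 66.2; c'Δl = 26.28; W sinα = 95.3
Σc'Δl = 98.5 kN/m; ΣN' = 969.0 kN/m; ΣW sinα = 532.7 kN/m
Resisting = 98.5 + 969.0·tan35.1° = 98.5 + 681.0 = 779.5 kN/m
FS = 779.5 / 532.7 = 1.463

FS = 1.46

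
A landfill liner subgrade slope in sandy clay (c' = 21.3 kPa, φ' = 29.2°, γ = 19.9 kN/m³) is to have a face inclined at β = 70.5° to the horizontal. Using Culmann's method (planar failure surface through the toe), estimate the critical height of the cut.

Culmann's analysis gives the critical failure plane at α_cr = (β + φ')/2 = (70.5 + 29.2)/2 = 49.9°, and the critical height
H_c = (4c'/γ) · sinβ cosφ' / [1 − cos(β − φ')]
    = (4·21.3/19.9) · sin70.5°·cos29.2° / [1 − cos(41.3°)]
    = 4.281 · 0.9426·0.8729 / [1 − 0.7513]
    = 4.281 · 0.8229 / 0.2487
    = 14.16 m

H_c = 14.16 m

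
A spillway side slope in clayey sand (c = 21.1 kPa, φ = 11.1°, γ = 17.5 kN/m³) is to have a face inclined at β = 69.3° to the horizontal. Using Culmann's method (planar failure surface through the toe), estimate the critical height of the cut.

Culmann's analysis gives the critical failure plane at α_cr = (β + φ)/2 = (69.3 + 11.1)/2 = 40.2°, and the critical height
H_c = (4c/γ) · sinβ cosφ / [1 − cos(β − φ)]
    = (4·21.1/17.5) · sin69.3°·cos11.1° / [1 − cos(58.2°)]
    = 4.823 · 0.9354·0.9813 / [1 − 0.5270]
    = 4.823 · 0.9179 / 0.4730
    = 9.36 m

H_c = 9.36 m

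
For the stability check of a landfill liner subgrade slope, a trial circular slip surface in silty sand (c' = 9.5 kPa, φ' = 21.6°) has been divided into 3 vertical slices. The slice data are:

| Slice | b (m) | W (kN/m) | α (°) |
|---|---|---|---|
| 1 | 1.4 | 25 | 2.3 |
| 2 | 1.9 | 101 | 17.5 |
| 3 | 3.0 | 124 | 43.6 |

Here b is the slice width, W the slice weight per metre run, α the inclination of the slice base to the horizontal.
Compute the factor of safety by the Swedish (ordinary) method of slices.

FS = 1.33

Ordinary method of slices: FS = Σ[c'·Δl_i + (W_i cosα_i)·tanφ'] / Σ W_i sinα_i, with Δl_i = b_i / cosα_i.
Slice 1: Δl = 1.4/cos2.3° = 1.401 m; N'_1 = 25·cos2.3° = 25.0; c'Δl = 13.31; W sinα = 1.0
Slice 2: Δl = 1.9/cos17.5° = 1.992 m; N'_2 = 101·cos17.5° = 96.3; c'Δl = 18.93; W sinα = 30.4
Slice 3: Δl = 3.0/cos43.6° = 4.143 m; N'_3 = 124·cos43.6° = 89.8; c'Δl = 39.36; W sinα = 85.5
Σc'Δl = 71.6 kN/m; ΣN' = 211.1 kN/m; ΣW sinα = 116.9 kN/m
Resisting = 71.6 + 211.1·tan21.6° = 71.6 + 83.6 = 155.2 kN/m
FS = 155.2 / 116.9 = 1.328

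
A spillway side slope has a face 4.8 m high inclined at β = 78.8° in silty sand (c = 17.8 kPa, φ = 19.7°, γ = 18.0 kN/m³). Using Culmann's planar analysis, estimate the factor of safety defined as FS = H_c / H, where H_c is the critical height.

H_c = (4c/γ) · sinβ cosφ / [1 − cos(β − φ)]
    = (4·17.8/18.0) · sin78.8°·cos19.7° / [1 − cos59.1°]
    = 3.956 · 0.9235 / 0.4865 = 7.51 m
FS = H_c / H = 7.51 / 4.8 = 1.565

FS = 1.56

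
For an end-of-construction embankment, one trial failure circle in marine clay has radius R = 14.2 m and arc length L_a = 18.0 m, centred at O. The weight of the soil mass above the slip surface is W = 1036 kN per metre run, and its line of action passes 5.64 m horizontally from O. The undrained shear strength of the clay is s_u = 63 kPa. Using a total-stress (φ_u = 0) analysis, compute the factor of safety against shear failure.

Taking moments about the centre O, the resisting moment is provided by the undrained shear strength acting along the arc:
M_R = s_u·L_a·R = 63·18.00·14.2 = 16102.8 kN·m/m
M_D = W·d = 1036·5.64 = 5843.0 kN·m/m
FS = M_R / M_D = 16102.8 / 5843.0 = 2.756

FS = 2.76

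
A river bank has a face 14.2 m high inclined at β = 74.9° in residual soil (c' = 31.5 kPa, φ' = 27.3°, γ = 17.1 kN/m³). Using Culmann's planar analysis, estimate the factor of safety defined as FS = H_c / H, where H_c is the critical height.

H_c = (4c'/γ) · sinβ cosφ' / [1 − cos(β − φ')]
    = (4·31.5/17.1) · sin74.9°·cos27.3° / [1 − cos47.6°]
    = 7.368 · 0.8579 / 0.3257 = 19.41 m
FS = H_c / H = 19.41 / 14.2 = 1.367

FS = 1.37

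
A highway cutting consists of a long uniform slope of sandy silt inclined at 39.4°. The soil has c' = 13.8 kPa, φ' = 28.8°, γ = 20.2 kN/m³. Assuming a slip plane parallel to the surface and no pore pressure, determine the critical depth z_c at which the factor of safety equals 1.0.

z_c = 4.21 m

Setting FS = 1.00 in FS = [c' + γz cos²β tanφ'] / [γz sinβ cosβ] and solving for z:
z = c' / [γ cosβ (FS·sinβ − cosβ·tanφ')]
  = 13.8 / [20.2·cos39.4°·(1.00·sin39.4° − cos39.4°·tan28.8°)]
  = 13.8 / [20.2·0.7727·(1.00·0.6347 − 0.7727·0.5498)]
  = 13.8 / 3.2766 = 4.212 m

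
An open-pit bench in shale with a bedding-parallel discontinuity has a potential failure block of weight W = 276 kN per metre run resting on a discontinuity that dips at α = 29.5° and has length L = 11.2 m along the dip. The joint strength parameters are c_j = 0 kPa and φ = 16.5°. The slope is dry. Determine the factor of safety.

FS = 0.52

Resolving the block weight along and normal to the plane and applying the Mohr–Coulomb strength on the joint:
N' = W cosα = 276·cos29.5° = 240.2 kN/m
Driving force T = W sinα = 276·sin29.5° = 135.9 kN/m
Resisting force R = c_j·L + N'·tanφ = 0·11.2 + 240.2·tan16.5° = 0.0 + 71.2 = 71.2 kN/m
FS = R / T = 71.2 / 135.9 = 0.524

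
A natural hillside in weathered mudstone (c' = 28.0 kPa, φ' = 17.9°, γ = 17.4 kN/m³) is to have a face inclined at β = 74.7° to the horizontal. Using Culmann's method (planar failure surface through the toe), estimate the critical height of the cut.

Culmann's analysis gives the critical failure plane at α_cr = (β + φ')/2 = (74.7 + 17.9)/2 = 46.3°, and the critical height
H_c = (4c'/γ) · sinβ cosφ' / [1 − cos(β − φ')]
    = (4·28.0/17.4) · sin74.7°·cos17.9° / [1 − cos(56.8°)]
    = 6.437 · 0.9646·0.9516 / [1 − 0.5476]
    = 6.437 · 0.9179 / 0.4524
    = 13.06 m

H_c = 13.06 m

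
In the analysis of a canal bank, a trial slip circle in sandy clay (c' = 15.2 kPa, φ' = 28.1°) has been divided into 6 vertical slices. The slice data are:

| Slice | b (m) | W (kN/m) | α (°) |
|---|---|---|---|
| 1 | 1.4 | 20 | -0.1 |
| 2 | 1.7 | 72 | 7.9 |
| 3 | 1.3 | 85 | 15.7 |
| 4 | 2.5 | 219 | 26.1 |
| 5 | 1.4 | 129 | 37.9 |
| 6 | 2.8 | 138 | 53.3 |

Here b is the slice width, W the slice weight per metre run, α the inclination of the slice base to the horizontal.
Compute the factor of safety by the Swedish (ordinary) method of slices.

Ordinary method of slices: FS = Σ[c'·Δl_i + (W_i cosα_i)·tanφ'] / Σ W_i sinα_i, with Δl_i = b_i / cosα_i.
Slice 1: Δl = 1.4/cos(-0.1°) = 1.400 m; N'_1 = 20·cos(-0.1°) = 20.0; c'Δl = 21.28; W sinα = -0.0
Slice 2: Δl = 1.7/cos7.9° = 1.716 m; N'_2 = 72·cos7.9° = 71.3; c'Δl = 26.09; W sinα = 9.9
Slice 3: Δl = 1.3/cos15.7° = 1.350 m; N'_3 = 85·cos15.7° = 81.8; c'Δl = 20.53; W sinα = 23.0
Slice 4: Δl = 2.5/cos26.1° = 2.784 m; N'_4 = 219·cos26.1° = 196.7; c'Δl = 42.31; W sinα = 96.3
Slice 5: Δl = 1.4/cos37.9° = 1.774 m; N'_5 = 129·cos37.9° = 101.8; c'Δl = 26.97; W sinα = 79.2
Slice 6: Δl = 2.8/cos53.3° = 4.685 m; N'_6 = 138·cos53.3° = 82.5; c'Δl = 71.22; W sinα = 110.6
Σc'Δl = 208.4 kN/m; ΣN' = 554.1 kN/m; ΣW sinα = 319.1 kN/m
Resisting = 208.4 + 554.1·tan28.1° = 208.4 + 295.8 = 504.2 kN/m
FS = 504.2 / 319.1 = 1.580

FS = 1.58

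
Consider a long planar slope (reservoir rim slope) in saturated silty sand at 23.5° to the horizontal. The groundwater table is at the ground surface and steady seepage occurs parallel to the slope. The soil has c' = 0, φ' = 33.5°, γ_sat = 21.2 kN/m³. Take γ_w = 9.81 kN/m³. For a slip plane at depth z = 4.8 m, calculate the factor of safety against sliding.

With seepage parallel to the slope and the water table at the surface, the effective normal stress on the slip plane uses the buoyant unit weight γ' = γ_sat − γ_w while the driving shear stress uses γ_sat:
FS = [c' + γ' z cos²β tanφ'] / [γ_sat z sinβ cosβ]
(For c' = 0 this reduces to FS = (γ'/γ_sat)·tanφ'/tanβ.)
γ' = 21.2 − 9.81 = 11.39 kN/m³
Numerator = 0.0 + 11.39·4.8·cos²23.5°·tan33.5° = 0.0 + 11.39·4.8·0.8410·0.6619 = 30.433 kPa
Denominator = 21.2·4.8·sin23.5°·cos23.5° = 21.2·4.8·0.3987·0.9171 = 37.211 kPa
FS = 30.433 / 37.211 = 0.818

FS = 0.82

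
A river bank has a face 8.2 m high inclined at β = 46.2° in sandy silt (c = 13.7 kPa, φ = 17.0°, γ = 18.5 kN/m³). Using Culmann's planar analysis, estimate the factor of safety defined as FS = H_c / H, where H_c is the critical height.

H_c = (4c/γ) · sinβ cosφ / [1 − cos(β − φ)]
    = (4·13.7/18.5) · sin46.2°·cos17.0° / [1 − cos29.2°]
    = 2.962 · 0.6902 / 0.1271 = 16.09 m
FS = H_c / H = 16.09 / 8.2 = 1.962

FS = 1.96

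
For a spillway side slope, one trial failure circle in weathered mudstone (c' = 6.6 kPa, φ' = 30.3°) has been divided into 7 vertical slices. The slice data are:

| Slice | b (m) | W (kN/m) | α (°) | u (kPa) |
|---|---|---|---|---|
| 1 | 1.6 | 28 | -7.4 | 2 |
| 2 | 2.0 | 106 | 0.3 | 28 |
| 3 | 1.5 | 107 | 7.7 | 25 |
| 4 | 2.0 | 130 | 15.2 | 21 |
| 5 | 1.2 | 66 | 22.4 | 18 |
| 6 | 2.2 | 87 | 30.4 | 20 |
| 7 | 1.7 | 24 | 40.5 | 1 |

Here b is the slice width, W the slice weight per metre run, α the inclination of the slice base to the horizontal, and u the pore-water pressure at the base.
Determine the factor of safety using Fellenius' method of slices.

Ordinary method of slices: FS = Σ[c'·Δl_i + (W_i cosα_i − u_i·Δl_i)·tanφ'] / Σ W_i sinα_i, with Δl_i = b_i / cosα_i.
Slice 1: Δl = 1.6/cos(-7.4°) = 1.613 m; N'_1 = 28·cos(-7.4°) − 2·1.613 = 24.5; c'Δl = 10.65; W sinα = -3.6
Slice 2: Δl = 2.0/cos0.3° = 2.000 m; N'_2 = 106·cos0.3° − 28·2.000 = 50.0; c'Δl = 13.20; W sinα = 0.6
Slice 3: Δl = 1.5/cos7.7° = 1.514 m; N'_3 = 107·cos7.7° − 25·1.514 = 68.2; c'Δl = 9.99; W sinα = 14.3
Slice 4: Δl = 2.0/cos15.2° = 2.073 m; N'_4 = 130·cos15.2° − 21·2.073 = 81.9; c'Δl = 13.68; W sinα = 34.1
Slice 5: Δl = 1.2/cos22.4° = 1.298 m; N'_5 = 66·cos22.4° − 18·1.298 = 37.7; c'Δl = 8.57; W sinα = 25.2
Slice 6: Δl = 2.2/cos30.4° = 2.551 m; N'_6 = 87·cos30.4° − 20·2.551 = 24.0; c'Δl = 16.83; W sinα = 44.0
Slice 7: Δl = 1.7/cos40.5° = 2.236 m; N'_7 = 24·cos40.5° − 1·2.236 = 16.0; c'Δl = 14.76; W sinα = 15.6
Σc'Δl = 87.7 kN/m; ΣN' = 302.4 kN/m; ΣW sinα = 130.1 kN/m
Resisting = 87.7 + 302.4·tan30.3° = 87.7 + 176.7 = 264.4 kN/m
FS = 264.4 / 130.1 = 2.031

FS = 2.03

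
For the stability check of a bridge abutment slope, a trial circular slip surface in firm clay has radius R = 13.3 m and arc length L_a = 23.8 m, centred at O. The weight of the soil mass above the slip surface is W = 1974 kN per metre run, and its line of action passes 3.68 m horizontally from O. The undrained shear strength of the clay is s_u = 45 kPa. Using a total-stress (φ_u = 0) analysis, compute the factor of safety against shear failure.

Taking moments about the centre O, the resisting moment is provided by the undrained shear strength acting along the arc:
M_R = s_u·L_a·R = 45·23.80·13.3 = 14244.3 kN·m/m
M_D = W·d = 1974·3.68 = 7264.3 kN·m/m
FS = M_R / M_D = 14244.3 / 7264.3 = 1.961

FS = 1.96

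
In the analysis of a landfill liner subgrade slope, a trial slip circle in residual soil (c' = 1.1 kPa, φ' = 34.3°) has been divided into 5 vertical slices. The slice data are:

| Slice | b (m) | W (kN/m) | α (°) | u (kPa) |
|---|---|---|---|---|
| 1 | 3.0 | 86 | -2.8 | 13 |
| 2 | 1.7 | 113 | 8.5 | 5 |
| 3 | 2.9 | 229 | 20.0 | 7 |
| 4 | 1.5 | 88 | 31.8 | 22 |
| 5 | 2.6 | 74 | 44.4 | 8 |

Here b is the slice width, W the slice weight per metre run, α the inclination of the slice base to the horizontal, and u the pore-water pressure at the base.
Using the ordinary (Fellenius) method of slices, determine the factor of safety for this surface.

Ordinary method of slices: FS = Σ[c'·Δl_i + (W_i cosα_i − u_i·Δl_i)·tanφ'] / Σ W_i sinα_i, with Δl_i = b_i / cosα_i.
Slice 1: Δl = 3.0/cos(-2.8°) = 3.004 m; N'_1 = 86·cos(-2.8°) − 13·3.004 = 46.9; c'Δl = 3.30; W sinα = -4.2
Slice 2: Δl = 1.7/cos8.5° = 1.719 m; N'_2 = 113·cos8.5° − 5·1.719 = 103.2; c'Δl = 1.89; W sinα = 16.7
Slice 3: Δl = 2.9/cos20.0° = 3.086 m; N'_3 = 229·cos20.0° − 7·3.086 = 193.6; c'Δl = 3.39; W sinα = 78.3
Slice 4: Δl = 1.5/cos31.8° = 1.765 m; N'_4 = 88·cos31.8° − 22·1.765 = 36.0; c'Δl = 1.94; W sinα = 46.4
Slice 5: Δl = 2.6/cos44.4° = 3.639 m; N'_5 = 74·cos44.4° − 8·3.639 = 23.8; c'Δl = 4.00; W sinα = 51.8
Σc'Δl = 14.5 kN/m; ΣN' = 403.3 kN/m; ΣW sinα = 189.0 kN/m
Resisting = 14.5 + 403.3·tan34.3° = 14.5 + 275.1 = 289.7 kN/m
FS = 289.7 / 189.0 = 1.533

FS = 1.53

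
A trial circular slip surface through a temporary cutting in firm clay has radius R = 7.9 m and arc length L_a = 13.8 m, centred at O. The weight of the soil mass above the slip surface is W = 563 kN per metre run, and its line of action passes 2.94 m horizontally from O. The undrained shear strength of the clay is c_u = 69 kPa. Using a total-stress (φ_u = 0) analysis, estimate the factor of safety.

Taking moments about the centre O, the resisting moment is provided by the undrained shear strength acting along the arc:
M_R = c_u·L_a·R = 69·13.80·7.9 = 7522.4 kN·m/m
M_D = W·d = 563·2.94 = 1655.2 kN·m/m
FS = M_R / M_D = 7522.4 / 1655.2 = 4.545

FS = 4.54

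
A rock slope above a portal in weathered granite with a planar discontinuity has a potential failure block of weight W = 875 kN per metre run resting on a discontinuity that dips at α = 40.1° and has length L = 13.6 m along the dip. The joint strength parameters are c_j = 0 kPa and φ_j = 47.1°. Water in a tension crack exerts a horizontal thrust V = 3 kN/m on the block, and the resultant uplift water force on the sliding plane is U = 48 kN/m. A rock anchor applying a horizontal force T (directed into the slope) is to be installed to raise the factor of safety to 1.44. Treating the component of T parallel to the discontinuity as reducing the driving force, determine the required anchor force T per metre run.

Resolving forces along and normal to the sliding plane, with the horizontal anchor force T adding T·sinα to the effective normal force and T·cosα acting up the plane against the driving force:
FS = [c_jL + (W cosα − U − V sinα + T sinα) tanφ_j] / [W sinα + V cosα − T cosα]
Without the anchor: N' = 619.4 kN/m, driving T_d = 565.9 kN/m, resisting R = 0·13.6 + 619.4·tan47.1° = 666.5 kN/m, FS = 1.18.
Setting FS = 1.44 and solving for T:
1.44·(565.9 − T cos40.1°) = 666.5 + T sin40.1°·tan47.1°
T·(sin40.1°·tan47.1° + 1.44·cos40.1°) = 1.44·565.9 − 666.5
T·(0.6441·1.0761 + 1.44·0.7649) = 814.9 − 666.5 = 148.4
T·1.7946 = 148.4
T = 82.7 kN/m

T = 83 kN/m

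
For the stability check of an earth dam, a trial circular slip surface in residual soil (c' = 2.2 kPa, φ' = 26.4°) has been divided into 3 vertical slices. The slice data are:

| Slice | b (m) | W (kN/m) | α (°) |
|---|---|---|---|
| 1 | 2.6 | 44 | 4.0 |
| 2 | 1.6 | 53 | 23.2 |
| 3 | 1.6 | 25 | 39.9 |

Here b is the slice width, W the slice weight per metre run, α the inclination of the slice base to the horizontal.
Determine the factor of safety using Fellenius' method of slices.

Ordinary method of slices: FS = Σ[c'·Δl_i + (W_i cosα_i)·tanφ'] / Σ W_i sinα_i, with Δl_i = b_i / cosα_i.
Slice 1: Δl = 2.6/cos4.0° = 2.606 m; N'_1 = 44·cos4.0° = 43.9; c'Δl = 5.73; W sinα = 3.1
Slice 2: Δl = 1.6/cos23.2° = 1.741 m; N'_2 = 53·cos23.2° = 48.7; c'Δl = 3.83; W sinα = 20.9
Slice 3: Δl = 1.6/cos39.9° = 2.086 m; N'_3 = 25·cos39.9° = 19.2; c'Δl = 4.59; W sinα = 16.0
Σc'Δl = 14.2 kN/m; ΣN' = 111.8 kN/m; ΣW sinα = 40.0 kN/m
Resisting = 14.2 + 111.8·tan26.4° = 14.2 + 55.5 = 69.6 kN/m
FS = 69.6 / 40.0 = 1.742

FS = 1.74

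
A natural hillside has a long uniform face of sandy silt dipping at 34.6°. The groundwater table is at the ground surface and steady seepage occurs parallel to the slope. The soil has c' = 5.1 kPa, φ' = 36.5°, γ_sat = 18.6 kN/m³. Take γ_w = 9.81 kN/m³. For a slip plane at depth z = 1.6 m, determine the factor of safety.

FS = 0.87

With seepage parallel to the slope and the water table at the surface, the effective normal stress on the slip plane uses the buoyant unit weight γ' = γ_sat − γ_w while the driving shear stress uses γ_sat:
FS = [c' + γ' z cos²β tanφ'] / [γ_sat z sinβ cosβ]
γ' = 18.6 − 9.81 = 8.79 kN/m³
Numerator = 5.1 + 8.79·1.6·cos²34.6°·tan36.5° = 5.1 + 8.79·1.6·0.6776·0.7400 = 12.151 kPa
Denominator = 18.6·1.6·sin34.6°·cos34.6° = 18.6·1.6·0.5678·0.8231 = 13.910 kPa
FS = 12.151 / 13.910 = 0.874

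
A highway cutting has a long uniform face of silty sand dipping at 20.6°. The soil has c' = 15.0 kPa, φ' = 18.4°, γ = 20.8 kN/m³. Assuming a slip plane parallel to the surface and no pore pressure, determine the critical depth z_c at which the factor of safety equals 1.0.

z_c = 19.04 m

Setting FS = 1.00 in FS = [c' + γz cos²β tanφ'] / [γz sinβ cosβ] and solving for z:
z = c' / [γ cosβ (FS·sinβ − cosβ·tanφ')]
  = 15.0 / [20.8·cos20.6°·(1.00·sin20.6° − cos20.6°·tan18.4°)]
  = 15.0 / [20.8·0.9361·(1.00·0.3518 − 0.9361·0.3327)]
  = 15.0 / 0.7877 = 19.043 m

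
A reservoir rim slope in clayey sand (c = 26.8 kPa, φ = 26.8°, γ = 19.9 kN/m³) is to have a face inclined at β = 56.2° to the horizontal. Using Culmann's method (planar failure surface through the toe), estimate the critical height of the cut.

H_c = 31.03 m

Culmann's analysis gives the critical failure plane at α_cr = (β + φ)/2 = (56.2 + 26.8)/2 = 41.5°, and the critical height
H_c = (4c/γ) · sinβ cosφ / [1 − cos(β − φ)]
    = (4·26.8/19.9) · sin56.2°·cos26.8° / [1 − cos(29.4°)]
    = 5.387 · 0.8310·0.8926 / [1 − 0.8712]
    = 5.387 · 0.7417 / 0.1288
    = 31.03 m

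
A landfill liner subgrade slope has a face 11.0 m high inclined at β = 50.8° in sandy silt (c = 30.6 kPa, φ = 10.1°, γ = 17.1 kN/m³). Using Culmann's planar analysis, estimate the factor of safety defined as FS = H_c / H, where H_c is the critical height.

FS = 2.05

H_c = (4c/γ) · sinβ cosφ / [1 − cos(β − φ)]
    = (4·30.6/17.1) · sin50.8°·cos10.1° / [1 − cos40.7°]
    = 7.158 · 0.7629 / 0.2419 = 22.58 m
FS = H_c / H = 22.58 / 11.0 = 2.053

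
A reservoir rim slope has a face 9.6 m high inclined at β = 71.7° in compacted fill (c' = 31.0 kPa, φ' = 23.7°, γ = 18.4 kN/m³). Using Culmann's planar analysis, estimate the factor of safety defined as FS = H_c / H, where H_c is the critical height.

H_c = (4c'/γ) · sinβ cosφ' / [1 − cos(β − φ')]
    = (4·31.0/18.4) · sin71.7°·cos23.7° / [1 − cos48.0°]
    = 6.739 · 0.8694 / 0.3309 = 17.71 m
FS = H_c / H = 17.71 / 9.6 = 1.844

FS = 1.84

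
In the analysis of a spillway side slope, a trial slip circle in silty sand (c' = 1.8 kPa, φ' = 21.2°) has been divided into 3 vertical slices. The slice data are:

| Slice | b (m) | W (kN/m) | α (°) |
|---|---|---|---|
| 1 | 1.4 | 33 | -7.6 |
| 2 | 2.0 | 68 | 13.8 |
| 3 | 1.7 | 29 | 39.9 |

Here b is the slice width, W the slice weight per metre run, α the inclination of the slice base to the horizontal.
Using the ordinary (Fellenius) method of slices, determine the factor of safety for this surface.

Ordinary method of slices: FS = Σ[c'·Δl_i + (W_i cosα_i)·tanφ'] / Σ W_i sinα_i, with Δl_i = b_i / cosα_i.
Slice 1: Δl = 1.4/cos(-7.6°) = 1.412 m; N'_1 = 33·cos(-7.6°) = 32.7; c'Δl = 2.54; W sinα = -4.4
Slice 2: Δl = 2.0/cos13.8° = 2.059 m; N'_2 = 68·cos13.8° = 66.0; c'Δl = 3.71; W sinα = 16.2
Slice 3: Δl = 1.7/cos39.9° = 2.216 m; N'_3 = 29·cos39.9° = 22.2; c'Δl = 3.99; W sinα = 18.6
Σc'Δl = 10.2 kN/m; ΣN' = 121.0 kN/m; ΣW sinα = 30.5 kN/m
Resisting = 10.2 + 121.0·tan21.2° = 10.2 + 46.9 = 57.2 kN/m
FS = 57.2 / 30.5 = 1.877

FS = 1.88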